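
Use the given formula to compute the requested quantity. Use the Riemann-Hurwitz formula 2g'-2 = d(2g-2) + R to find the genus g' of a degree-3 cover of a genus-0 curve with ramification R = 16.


Riemann-Hurwitz formula: 2g' - 2 = d(2g - 2) + R
Given: d = 3, g = 0, R = 16
2g' - 2 = 3*(2*0 - 2) + 16
2g' - 2 = 3*(-2) + 16
2g' - 2 = -6 + 16 = 10
2g' = 12
g' = 6

6


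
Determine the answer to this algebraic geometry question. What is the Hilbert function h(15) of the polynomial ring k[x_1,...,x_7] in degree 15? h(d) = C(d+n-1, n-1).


The Hilbert function for the polynomial ring in 7 variables is:
h(d) = C(d+n-1, n-1)
h(15) = C(15+7-1, 7-1) = C(21, 6)
= 21! / (6! * 15!)
= 54264

54264


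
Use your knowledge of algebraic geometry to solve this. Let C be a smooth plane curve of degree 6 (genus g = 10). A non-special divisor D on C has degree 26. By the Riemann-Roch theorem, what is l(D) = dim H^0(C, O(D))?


First, compute the genus of a smooth plane curve of degree 6:
g = (d-1)(d-2)/2 = (6-1)(6-2)/2 = 10
For a non-special divisor D (i.e., h^1(D) = 0), Riemann-Roch gives:
l(D) = deg(D) - g + 1
Since deg(D) = 26 >= 2g - 1 = 19, D is non-special.
l(D) = 26 - 10 + 1 = 17

17


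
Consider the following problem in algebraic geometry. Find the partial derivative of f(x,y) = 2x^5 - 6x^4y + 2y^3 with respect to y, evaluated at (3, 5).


df/dy = (-6)*x^4 + 3*2*y^2
At (3,5): (-6)*3^4 + 3*2*5^2
= -486 + 150
= -336

-336


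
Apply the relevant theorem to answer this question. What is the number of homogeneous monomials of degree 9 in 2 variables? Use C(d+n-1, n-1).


The number of degree-9 monomials in 2 variables is C(d+n-1, n-1).
= C(9+2-1, 2-1) = C(10, 1)
= 10

10


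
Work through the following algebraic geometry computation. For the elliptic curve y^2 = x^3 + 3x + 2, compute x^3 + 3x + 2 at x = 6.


Compute x^3 + 3x + 2 at x = 6:
x^3 = 6^3 = 216
3*x = 3*6 = 18
Sum: 216 + 18 + 2 = 236

236


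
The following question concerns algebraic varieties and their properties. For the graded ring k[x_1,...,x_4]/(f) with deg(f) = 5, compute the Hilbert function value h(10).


For R = k[x_1,...,x_n]/(f) with f homogeneous of degree e:
The Hilbert series is (1 - t^e)/(1 - t)^n.
So h(d) = C(d+n-1, n-1) - C(d-e+n-1, n-1) for d >= e.
With n=4, e=5, d=10:
C(10+4-1, 4-1) = C(13, 3) = 286
C(10-5+4-1, 4-1) = C(8, 3) = 56
h(10) = 286 - 56 = 230

230


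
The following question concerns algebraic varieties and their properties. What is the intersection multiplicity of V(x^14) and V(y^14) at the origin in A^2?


The intersection multiplicity of V(x^a) and V(y^b) at the origin is:
I(O; V(x^14), V(y^14)) = dim_k(k[x,y]/(x^14, y^14))
A basis for k[x,y]/(x^14, y^14) is the set of monomials x^i * y^j
where 0 <= i < 14 and 0 <= j < 14.
The number of such monomials is 14 * 14 = 196

196


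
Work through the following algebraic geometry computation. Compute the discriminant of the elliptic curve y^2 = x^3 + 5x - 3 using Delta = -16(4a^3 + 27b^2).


Compute each component:
4a^3 = 4*5^3 = 4*125 = 500
27b^2 = 27*(-3)^2 = 27*9 = 243
4a^3 + 27b^2 = 500 + 243 = 743
Delta = -16*743 = -11888

-11888


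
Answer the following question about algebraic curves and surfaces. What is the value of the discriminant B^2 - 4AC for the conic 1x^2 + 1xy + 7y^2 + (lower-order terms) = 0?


The discriminant of a conic Ax^2 + Bxy + Cy^2 + ... = 0 is B^2 - 4AC.
B^2 = 1^2 = 1
4AC = 4*1*7 = 28
Discriminant = 1 - 28 = -27

-27


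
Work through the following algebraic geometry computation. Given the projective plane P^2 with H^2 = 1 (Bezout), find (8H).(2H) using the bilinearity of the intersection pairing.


Using bilinearity of the intersection pairing on the projective plane P^2:
(aH).(bH) = ab * (H.H)
We have H^2 = 1 (Bezout).
D.E = (8H).(2H) = 8*2*1
= 16*1
= 16

16


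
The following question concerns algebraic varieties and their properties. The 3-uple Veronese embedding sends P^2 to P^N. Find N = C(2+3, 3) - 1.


The Veronese embedding v_d: P^n -> P^N maps each point to all
degree-d monomials in n+1 homogeneous coordinates.
N = C(n+d, d) - 1
N = C(2+3, 3) - 1
N = C(5, 3) - 1
C(5, 3) = 10
N = 10 - 1 = 9

9


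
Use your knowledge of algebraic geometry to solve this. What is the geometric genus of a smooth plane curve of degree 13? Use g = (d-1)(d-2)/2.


Using the genus formula for smooth plane curves:
g = (d-1)(d-2)/2
g = (13-1)(13-2)/2
g = 12*11/2
g = 132/2 = 66

66


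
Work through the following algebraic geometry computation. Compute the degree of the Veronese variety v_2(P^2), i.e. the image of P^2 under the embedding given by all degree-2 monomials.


The Veronese variety v_2(P^2) has degree d^r.
d^r = 2^2 = 4

4


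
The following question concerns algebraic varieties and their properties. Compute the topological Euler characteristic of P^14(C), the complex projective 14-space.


The complex projective space P^14 has one cell in each even real dimension 0, 2, ..., 28.
The cohomology groups are H^{2k}(P^14) = Z for k = 0,...,14, and 0 otherwise.
Euler characteristic = sum of Betti numbers = 1 per even-dimensional cohomology group.
chi(P^14) = 14 + 1 = 15

15


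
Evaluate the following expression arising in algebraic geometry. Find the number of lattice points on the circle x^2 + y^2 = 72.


Systematically check integer values of x where x^2 <= 72.
For each valid x, check if 72 - x^2 is a perfect square.
x=6: 72 - 36 = 36, sqrt = 6 (valid)
Total integer solutions found: 4

4


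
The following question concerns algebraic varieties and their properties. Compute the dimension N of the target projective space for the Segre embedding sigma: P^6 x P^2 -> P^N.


The Segre embedding maps P^m x P^n into P^N via
all products of coordinates from each factor.
N = (m+1)(n+1) - 1
N = (6+1)(2+1) - 1
N = 7*3 - 1
N = 21 - 1 = 20

20


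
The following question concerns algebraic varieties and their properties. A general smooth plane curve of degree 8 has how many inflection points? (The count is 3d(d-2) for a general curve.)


For a general smooth plane curve C of degree d, the inflection points are
the intersection of C with its Hessian curve, which has degree 3(d-2).
By Bezout, the total intersection number is d * 3(d-2) = 8 * 18 = 144.
For a general curve every flex is ordinary, so each contributes
multiplicity 1 to C·Hess(C), and the number of distinct inflection
points is 3d(d-2).
Inflection points = 3*8*(8-2) = 3*8*6 = 144

144


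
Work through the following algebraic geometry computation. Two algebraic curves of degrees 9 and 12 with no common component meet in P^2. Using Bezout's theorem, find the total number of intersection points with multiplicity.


Bezout's theorem states the intersection count equals the product of degrees.
Intersection count = 9 * 12 = 108

108


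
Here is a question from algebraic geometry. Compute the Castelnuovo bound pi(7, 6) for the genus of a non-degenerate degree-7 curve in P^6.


Castelnuovo's bound: write d - 1 = m(r-1) + epsilon with 0 <= epsilon < r-1.
d - 1 = 7 - 1 = 6
r - 1 = 6 - 1 = 5
6 = 1*5 + 1, so m = 1, epsilon = 1
pi(d, r) = m(m-1)(r-1)/2 + m*epsilon
= 1*0*5/2 + 1*1
= 0/2 + 1
= 0 + 1 = 1

1


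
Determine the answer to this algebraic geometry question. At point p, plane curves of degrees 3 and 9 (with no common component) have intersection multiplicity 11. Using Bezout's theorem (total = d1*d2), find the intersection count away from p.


By Bezout's theorem, the total intersection number is d1 * d2.
Total = 3 * 9 = 27
Intersection multiplicity at p = 11
Remaining intersections = 27 - 11 = 16

16


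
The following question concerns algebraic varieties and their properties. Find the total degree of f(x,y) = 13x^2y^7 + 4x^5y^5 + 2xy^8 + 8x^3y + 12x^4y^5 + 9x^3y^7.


Examine each term for its total degree (sum of exponents).
  Term '13x^2y^7' has total degree 2+7 = 9.
  Term '4x^5y^5' has total degree 5+5 = 10.
  Term '2xy^8' has total degree 1+8 = 9.
  Term '8x^3y' has total degree 3+1 = 4.
  Term '12x^4y^5' has total degree 4+5 = 9.
  Term '9x^3y^7' has total degree 3+7 = 10.
The maximum total degree among all terms is 10.

10


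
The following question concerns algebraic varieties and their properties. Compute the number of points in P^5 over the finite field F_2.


P^5(F_2) has (q^(n+1) - 1)/(q - 1) points.
= 2^5 + 2^4 + 2^3 + 2^2 + 2^1 + 2^0
= 32 + 16 + 8 + 4 + 2 + 1
= 63

63


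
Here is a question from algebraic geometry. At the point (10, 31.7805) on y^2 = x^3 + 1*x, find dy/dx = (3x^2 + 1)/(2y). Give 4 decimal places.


Using implicit differentiation of y^2 = x^3 + 1*x:
2y * dy/dx = 3x^2 + 1
dy/dx = (3x^2 + 1)/(2y)
Numerator: 3*10^2 + 1 = 301
Denominator: 2*31.7805 = 63.561
dy/dx = 301/63.561 = 4.7356

4.7356


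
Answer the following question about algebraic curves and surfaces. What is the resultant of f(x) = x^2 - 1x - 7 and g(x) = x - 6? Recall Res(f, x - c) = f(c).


For Res(f, x - c), we evaluate f at x = c.
f(6) = 6^2 - 1*6 - 7
= 36 - 6 - 7
= 30 - 7 = 23
Res(f, g) = 23

23


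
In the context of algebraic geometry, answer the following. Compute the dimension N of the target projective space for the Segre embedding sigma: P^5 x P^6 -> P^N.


The Segre embedding maps P^m x P^n into P^N via
all products of coordinates from each factor.
N = (m+1)(n+1) - 1
N = (5+1)(6+1) - 1
N = 6*7 - 1
N = 42 - 1 = 41

41


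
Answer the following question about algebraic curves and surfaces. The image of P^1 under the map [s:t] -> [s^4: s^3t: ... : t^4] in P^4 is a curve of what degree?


The rational normal curve in P^4 is the image of P^1 under the 4-uple Veronese.
A general hyperplane in P^4 pulls back to a degree-4 form on P^1, which has 4 zeros,
so the curve meets a general hyperplane in 4 points. Degree = 4.

4


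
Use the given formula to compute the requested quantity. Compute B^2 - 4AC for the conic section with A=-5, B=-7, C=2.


The discriminant of a conic Ax^2 + Bxy + Cy^2 + ... = 0 is B^2 - 4AC.
B^2 = (-7)^2 = 49
4AC = 4*(-5)*2 = -40
Discriminant = 49 + 40 = 89

89


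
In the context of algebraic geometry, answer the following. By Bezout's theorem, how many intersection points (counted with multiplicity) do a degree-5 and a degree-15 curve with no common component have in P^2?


Bezout's theorem states the intersection count equals the product of degrees.
Intersection count = 5 * 15 = 75

75


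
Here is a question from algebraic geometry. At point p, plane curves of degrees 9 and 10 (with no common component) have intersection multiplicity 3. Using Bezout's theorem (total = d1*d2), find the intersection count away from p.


By Bezout's theorem, the total intersection number is d1 * d2.
Total = 9 * 10 = 90
Intersection multiplicity at p = 3
Remaining intersections = 90 - 3 = 87

87


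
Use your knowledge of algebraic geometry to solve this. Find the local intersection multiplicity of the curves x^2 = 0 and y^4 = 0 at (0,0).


The intersection multiplicity of V(x^a) and V(y^b) at the origin is:
I(O; V(x^2), V(y^4)) = dim_k(k[x,y]/(x^2, y^4))
A basis for k[x,y]/(x^2, y^4) is the set of monomials x^i * y^j
where 0 <= i < 2 and 0 <= j < 4.
The number of such monomials is 2 * 4 = 8

8


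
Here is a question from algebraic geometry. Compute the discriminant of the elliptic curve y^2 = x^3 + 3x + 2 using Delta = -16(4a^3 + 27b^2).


Compute each component:
4a^3 = 4*3^3 = 4*27 = 108
27b^2 = 27*2^2 = 27*4 = 108
4a^3 + 27b^2 = 108 + 108 = 216
Delta = -16*216 = -3456

-3456


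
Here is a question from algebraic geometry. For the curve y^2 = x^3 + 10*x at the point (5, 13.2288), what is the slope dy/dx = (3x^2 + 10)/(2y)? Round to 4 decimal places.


Using implicit differentiation of y^2 = x^3 + 10*x:
2y * dy/dx = 3x^2 + 10
dy/dx = (3x^2 + 10)/(2y)
Numerator: 3*5^2 + 10 = 85
Denominator: 2*13.2288 = 26.4576
dy/dx = 85/26.4576 = 3.2127

3.2127


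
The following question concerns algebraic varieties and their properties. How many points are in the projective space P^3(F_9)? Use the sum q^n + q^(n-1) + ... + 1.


P^3(F_9) has (q^(n+1) - 1)/(q - 1) points.
= 9^3 + 9^2 + 9^1 + 9^0
= 729 + 81 + 9 + 1
= 820

820


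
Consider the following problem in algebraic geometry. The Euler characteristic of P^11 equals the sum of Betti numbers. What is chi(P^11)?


The complex projective space P^11 has one cell in each even real dimension 0, 2, ..., 22.
The cohomology groups are H^{2k}(P^11) = Z for k = 0,...,11, and 0 otherwise.
Euler characteristic = sum of Betti numbers = 1 per even-dimensional cohomology group.
chi(P^11) = 11 + 1 = 12

12


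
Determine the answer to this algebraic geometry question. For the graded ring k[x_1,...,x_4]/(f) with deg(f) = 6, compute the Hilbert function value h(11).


For R = k[x_1,...,x_n]/(f) with f homogeneous of degree e:
The Hilbert series is (1 - t^e)/(1 - t)^n.
So h(d) = C(d+n-1, n-1) - C(d-e+n-1, n-1) for d >= e.
With n=4, e=6, d=11:
C(11+4-1, 4-1) = C(14, 3) = 364
C(11-6+4-1, 4-1) = C(8, 3) = 56
h(11) = 364 - 56 = 308

308


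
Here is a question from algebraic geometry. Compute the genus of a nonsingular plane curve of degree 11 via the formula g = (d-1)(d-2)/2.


Using the genus formula for smooth plane curves:
g = (d-1)(d-2)/2
g = (11-1)(11-2)/2
g = 10*9/2
g = 90/2 = 45

45


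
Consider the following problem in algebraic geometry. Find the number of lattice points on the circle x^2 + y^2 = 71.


Systematically check integer values of x where x^2 <= 71.
For each valid x, check if 71 - x^2 is a perfect square.
Total integer solutions found: 0

0


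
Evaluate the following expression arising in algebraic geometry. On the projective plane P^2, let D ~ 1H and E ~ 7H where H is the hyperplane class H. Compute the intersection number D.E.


Using bilinearity of the intersection pairing on the projective plane P^2:
(aH).(bH) = ab * (H.H)
We have H^2 = 1 (Bezout).
D.E = (1H).(7H) = 1*7*1
= 7*1
= 7

7


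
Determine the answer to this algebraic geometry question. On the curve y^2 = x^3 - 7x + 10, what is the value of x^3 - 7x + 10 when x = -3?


Compute x^3 - 7x + 10 at x = -3:
x^3 = (-3)^3 = -27
(-7)*x = (-7)*(-3) = 21
Sum: -27 + 21 + 10 = 4

4


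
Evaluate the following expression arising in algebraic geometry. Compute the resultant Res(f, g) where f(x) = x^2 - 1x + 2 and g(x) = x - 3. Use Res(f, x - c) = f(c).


For Res(f, x - c), we evaluate f at x = c.
f(3) = 3^2 - 1*3 + 2
= 9 - 3 + 2
= 6 + 2 = 8
Res(f, g) = 8

8


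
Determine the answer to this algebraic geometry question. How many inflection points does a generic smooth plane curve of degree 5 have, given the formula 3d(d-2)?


For a general smooth plane curve C of degree d, the inflection points are
the intersection of C with its Hessian curve, which has degree 3(d-2).
By Bezout, the total intersection number is d * 3(d-2) = 5 * 9 = 45.
For a general curve every flex is ordinary, so each contributes
multiplicity 1 to C·Hess(C), and the number of distinct inflection
points is 3d(d-2).
Inflection points = 3*5*(5-2) = 3*5*3 = 45

45


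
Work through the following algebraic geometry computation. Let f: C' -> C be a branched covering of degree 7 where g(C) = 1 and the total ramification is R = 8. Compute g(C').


Riemann-Hurwitz formula: 2g' - 2 = d(2g - 2) + R
Given: d = 7, g = 1, R = 8
2g' - 2 = 7*(2*1 - 2) + 8
2g' - 2 = 7*0 + 8
2g' - 2 = 0 + 8 = 8
2g' = 10
g' = 5

5


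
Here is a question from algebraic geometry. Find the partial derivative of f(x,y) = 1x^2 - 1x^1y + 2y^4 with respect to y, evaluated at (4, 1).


df/dy = (-1)*x^1 + 4*2*y^3
At (4,1): (-1)*4^1 + 4*2*1^3
= -4 + 8
= 4

4


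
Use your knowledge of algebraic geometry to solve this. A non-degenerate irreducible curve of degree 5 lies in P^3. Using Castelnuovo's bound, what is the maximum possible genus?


Castelnuovo's bound: write d - 1 = m(r-1) + epsilon with 0 <= epsilon < r-1.
d - 1 = 5 - 1 = 4
r - 1 = 3 - 1 = 2
4 = 2*2 + 0, so m = 2, epsilon = 0
pi(d, r) = m(m-1)(r-1)/2 + m*epsilon
= 2*1*2/2 + 2*0
= 4/2 + 0
= 2 + 0 = 2

2


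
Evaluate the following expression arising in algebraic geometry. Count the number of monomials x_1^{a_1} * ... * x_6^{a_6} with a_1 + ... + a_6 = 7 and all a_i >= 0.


The number of degree-7 monomials in 6 variables is C(d+n-1, n-1).
= C(7+6-1, 6-1) = C(12, 5)
= 792

792


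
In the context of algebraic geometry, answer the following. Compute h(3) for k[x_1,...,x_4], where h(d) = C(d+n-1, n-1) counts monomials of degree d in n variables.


The Hilbert function for the polynomial ring in 4 variables is:
h(d) = C(d+n-1, n-1)
h(3) = C(3+4-1, 4-1) = C(6, 3)
= 6! / (3! * 3!)
= 20

20


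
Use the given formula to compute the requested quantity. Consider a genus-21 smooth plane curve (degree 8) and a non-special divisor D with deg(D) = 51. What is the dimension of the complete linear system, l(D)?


First, compute the genus of a smooth plane curve of degree 8:
g = (d-1)(d-2)/2 = (8-1)(8-2)/2 = 21
For a non-special divisor D (i.e., h^1(D) = 0), Riemann-Roch gives:
l(D) = deg(D) - g + 1
Since deg(D) = 51 >= 2g - 1 = 41, D is non-special.
l(D) = 51 - 21 + 1 = 31

31


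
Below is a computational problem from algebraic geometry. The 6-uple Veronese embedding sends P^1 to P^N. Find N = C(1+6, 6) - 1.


The Veronese embedding v_d: P^n -> P^N maps each point to all
degree-d monomials in n+1 homogeneous coordinates.
N = C(n+d, d) - 1
N = C(1+6, 6) - 1
N = C(7, 6) - 1
C(7, 6) = 7
N = 7 - 1 = 6

6


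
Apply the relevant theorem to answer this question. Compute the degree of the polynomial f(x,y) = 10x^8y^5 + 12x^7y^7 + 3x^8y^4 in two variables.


Examine each term for its total degree (sum of exponents).
  Term '10x^8y^5' has total degree 8+5 = 13.
  Term '12x^7y^7' has total degree 7+7 = 14.
  Term '3x^8y^4' has total degree 8+4 = 12.
The maximum total degree among all terms is 14.

14


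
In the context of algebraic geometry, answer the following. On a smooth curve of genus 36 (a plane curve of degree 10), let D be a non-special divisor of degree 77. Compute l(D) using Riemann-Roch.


First, compute the genus of a smooth plane curve of degree 10:
g = (d-1)(d-2)/2 = (10-1)(10-2)/2 = 36
For a non-special divisor D (i.e., h^1(D) = 0), Riemann-Roch gives:
l(D) = deg(D) - g + 1
Since deg(D) = 77 >= 2g - 1 = 71, D is non-special.
l(D) = 77 - 36 + 1 = 42

42


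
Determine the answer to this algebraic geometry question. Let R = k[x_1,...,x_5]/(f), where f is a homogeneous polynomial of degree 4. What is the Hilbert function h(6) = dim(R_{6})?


For R = k[x_1,...,x_n]/(f) with f homogeneous of degree e:
The Hilbert series is (1 - t^e)/(1 - t)^n.
So h(d) = C(d+n-1, n-1) - C(d-e+n-1, n-1) for d >= e.
With n=5, e=4, d=6:
C(6+5-1, 5-1) = C(10, 4) = 210
C(6-4+5-1, 5-1) = C(6, 4) = 15
h(6) = 210 - 15 = 195

195


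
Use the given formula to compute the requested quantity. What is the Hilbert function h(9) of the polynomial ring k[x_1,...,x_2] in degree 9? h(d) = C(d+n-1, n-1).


The Hilbert function for the polynomial ring in 2 variables is:
h(d) = C(d+n-1, n-1)
h(9) = C(9+2-1, 2-1) = C(10, 1)
= 10! / (1! * 9!)
= 10

10


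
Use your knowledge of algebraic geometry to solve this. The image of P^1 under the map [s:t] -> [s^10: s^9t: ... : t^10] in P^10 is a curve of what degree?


The rational normal curve in P^10 is the image of P^1 under the 10-uple Veronese.
A general hyperplane in P^10 pulls back to a degree-10 form on P^1, which has 10 zeros,
so the curve meets a general hyperplane in 10 points. Degree = 10.

10


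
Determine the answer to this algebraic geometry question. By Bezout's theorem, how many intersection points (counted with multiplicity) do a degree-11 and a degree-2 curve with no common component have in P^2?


Bezout's theorem states the intersection count equals the product of degrees.
Intersection count = 11 * 2 = 22

22


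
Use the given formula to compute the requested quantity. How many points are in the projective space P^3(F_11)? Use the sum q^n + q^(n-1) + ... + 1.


P^3(F_11) has (q^(n+1) - 1)/(q - 1) points.
= 11^3 + 11^2 + 11^1 + 11^0
= 1331 + 121 + 11 + 1
= 1464

1464


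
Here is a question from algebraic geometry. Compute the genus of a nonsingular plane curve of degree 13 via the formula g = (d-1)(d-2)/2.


Using the genus formula for smooth plane curves:
g = (d-1)(d-2)/2
g = (13-1)(13-2)/2
g = 12*11/2
g = 132/2 = 66

66


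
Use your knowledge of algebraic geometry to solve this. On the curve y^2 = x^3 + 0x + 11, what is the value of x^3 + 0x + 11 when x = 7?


Compute x^3 + 0x + 11 at x = 7:
x^3 = 7^3 = 343
0*x = 0*7 = 0
Sum: 343 + 0 + 11 = 354

354


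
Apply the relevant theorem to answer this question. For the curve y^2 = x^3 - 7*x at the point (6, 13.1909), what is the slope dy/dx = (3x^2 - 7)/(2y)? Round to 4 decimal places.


Using implicit differentiation of y^2 = x^3 - 7*x:
2y * dy/dx = 3x^2 - 7
dy/dx = (3x^2 - 7)/(2y)
Numerator: 3*6^2 - 7 = 101
Denominator: 2*13.1909 = 26.3818
dy/dx = 101/26.3818 = 3.8284

3.8284


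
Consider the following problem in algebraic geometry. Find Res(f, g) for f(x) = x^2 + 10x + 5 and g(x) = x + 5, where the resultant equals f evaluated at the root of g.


For Res(f, x - c), we evaluate f at x = c.
f(-5) = (-5)^2 + 10*(-5) + 5
= 25 - 50 + 5
= -25 + 5 = -20
Res(f, g) = -20

-20


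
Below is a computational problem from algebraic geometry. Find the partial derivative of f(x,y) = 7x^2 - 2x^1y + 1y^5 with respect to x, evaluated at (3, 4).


df/dx = 2*7*x^1 + 1*(-2)*x^0*y
At (3,4): 2*7*3^1 + 1*(-2)*3^0*4
= 42 - 8
= 34

34


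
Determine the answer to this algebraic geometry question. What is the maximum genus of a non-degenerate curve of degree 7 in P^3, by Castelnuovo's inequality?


Castelnuovo's bound: write d - 1 = m(r-1) + epsilon with 0 <= epsilon < r-1.
d - 1 = 7 - 1 = 6
r - 1 = 3 - 1 = 2
6 = 3*2 + 0, so m = 3, epsilon = 0
pi(d, r) = m(m-1)(r-1)/2 + m*epsilon
= 3*2*2/2 + 3*0
= 12/2 + 0
= 6 + 0 = 6

6


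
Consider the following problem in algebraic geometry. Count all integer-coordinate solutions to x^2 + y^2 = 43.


Systematically check integer values of x where x^2 <= 43.
For each valid x, check if 43 - x^2 is a perfect square.
Total integer solutions found: 0

0


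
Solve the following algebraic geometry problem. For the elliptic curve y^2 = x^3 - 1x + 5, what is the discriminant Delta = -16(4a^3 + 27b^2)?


Compute each component:
4a^3 = 4*(-1)^3 = 4*(-1) = -4
27b^2 = 27*5^2 = 27*25 = 675
4a^3 + 27b^2 = -4 + 675 = 671
Delta = -16*671 = -10736

-10736


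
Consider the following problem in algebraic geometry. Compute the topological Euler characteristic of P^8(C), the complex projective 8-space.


The complex projective space P^8 has one cell in each even real dimension 0, 2, ..., 16.
The cohomology groups are H^{2k}(P^8) = Z for k = 0,...,8, and 0 otherwise.
Euler characteristic = sum of Betti numbers = 1 per even-dimensional cohomology group.
chi(P^8) = 8 + 1 = 9

9


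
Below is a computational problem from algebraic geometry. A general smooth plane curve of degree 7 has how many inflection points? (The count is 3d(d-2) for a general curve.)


For a general smooth plane curve C of degree d, the inflection points are
the intersection of C with its Hessian curve, which has degree 3(d-2).
By Bezout, the total intersection number is d * 3(d-2) = 7 * 15 = 105.
For a general curve every flex is ordinary, so each contributes
multiplicity 1 to C·Hess(C), and the number of distinct inflection
points is 3d(d-2).
Inflection points = 3*7*(7-2) = 3*7*5 = 105

105


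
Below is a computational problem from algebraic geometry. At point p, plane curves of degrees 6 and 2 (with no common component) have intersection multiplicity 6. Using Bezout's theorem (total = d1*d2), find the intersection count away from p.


By Bezout's theorem, the total intersection number is d1 * d2.
Total = 6 * 2 = 12
Intersection multiplicity at p = 6
Remaining intersections = 12 - 6 = 6

6


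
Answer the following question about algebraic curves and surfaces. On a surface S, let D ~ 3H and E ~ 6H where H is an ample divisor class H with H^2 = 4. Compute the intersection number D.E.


Using bilinearity of the intersection pairing on a surface S:
(aH).(bH) = ab * (H.H)
We have H^2 = 4.
D.E = (3H).(6H) = 3*6*4
= 18*4
= 72

72


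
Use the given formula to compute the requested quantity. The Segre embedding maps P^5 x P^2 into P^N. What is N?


The Segre embedding maps P^m x P^n into P^N via
all products of coordinates from each factor.
N = (m+1)(n+1) - 1
N = (5+1)(2+1) - 1
N = 6*3 - 1
N = 18 - 1 = 17

17


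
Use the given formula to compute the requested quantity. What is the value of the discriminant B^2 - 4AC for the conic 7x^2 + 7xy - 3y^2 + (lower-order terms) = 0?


The discriminant of a conic Ax^2 + Bxy + Cy^2 + ... = 0 is B^2 - 4AC.
B^2 = 7^2 = 49
4AC = 4*7*(-3) = -84
Discriminant = 49 + 84 = 133

133


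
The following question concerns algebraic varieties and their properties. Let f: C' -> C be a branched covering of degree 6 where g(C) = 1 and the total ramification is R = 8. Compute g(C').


Riemann-Hurwitz formula: 2g' - 2 = d(2g - 2) + R
Given: d = 6, g = 1, R = 8
2g' - 2 = 6*(2*1 - 2) + 8
2g' - 2 = 6*0 + 8
2g' - 2 = 0 + 8 = 8
2g' = 10
g' = 5

5


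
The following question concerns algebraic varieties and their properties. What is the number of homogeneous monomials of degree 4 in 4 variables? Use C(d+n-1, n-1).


The number of degree-4 monomials in 4 variables is C(d+n-1, n-1).
= C(4+4-1, 4-1) = C(7, 3)
= 35

35


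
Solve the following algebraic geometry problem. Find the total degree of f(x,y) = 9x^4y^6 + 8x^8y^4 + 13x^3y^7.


Examine each term for its total degree (sum of exponents).
  Term '9x^4y^6' has total degree 4+6 = 10.
  Term '8x^8y^4' has total degree 8+4 = 12.
  Term '13x^3y^7' has total degree 3+7 = 10.
The maximum total degree among all terms is 12.

12


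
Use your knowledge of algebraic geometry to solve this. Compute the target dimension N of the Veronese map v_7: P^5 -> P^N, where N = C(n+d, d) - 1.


The Veronese embedding v_d: P^n -> P^N maps each point to all
degree-d monomials in n+1 homogeneous coordinates.
N = C(n+d, d) - 1
N = C(5+7, 7) - 1
N = C(12, 7) - 1
C(12, 7) = 792
N = 792 - 1 = 791

791


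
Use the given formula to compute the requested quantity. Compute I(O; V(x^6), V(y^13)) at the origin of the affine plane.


The intersection multiplicity of V(x^a) and V(y^b) at the origin is:
I(O; V(x^6), V(y^13)) = dim_k(k[x,y]/(x^6, y^13))
A basis for k[x,y]/(x^6, y^13) is the set of monomials x^i * y^j
where 0 <= i < 6 and 0 <= j < 13.
The number of such monomials is 6 * 13 = 78

78


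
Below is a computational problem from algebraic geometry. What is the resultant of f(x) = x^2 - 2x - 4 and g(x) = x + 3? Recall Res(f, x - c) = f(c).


For Res(f, x - c), we evaluate f at x = c.
f(-3) = (-3)^2 - 2*(-3) - 4
= 9 + 6 - 4
= 15 - 4 = 11
Res(f, g) = 11

11


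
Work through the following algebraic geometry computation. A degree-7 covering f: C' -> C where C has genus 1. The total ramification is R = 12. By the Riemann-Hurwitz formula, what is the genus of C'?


Riemann-Hurwitz formula: 2g' - 2 = d(2g - 2) + R
Given: d = 7, g = 1, R = 12
2g' - 2 = 7*(2*1 - 2) + 12
2g' - 2 = 7*0 + 12
2g' - 2 = 0 + 12 = 12
2g' = 14
g' = 7

7


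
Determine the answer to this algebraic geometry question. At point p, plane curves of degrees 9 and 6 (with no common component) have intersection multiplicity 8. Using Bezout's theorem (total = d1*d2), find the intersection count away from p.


By Bezout's theorem, the total intersection number is d1 * d2.
Total = 9 * 6 = 54
Intersection multiplicity at p = 8
Remaining intersections = 54 - 8 = 46

46


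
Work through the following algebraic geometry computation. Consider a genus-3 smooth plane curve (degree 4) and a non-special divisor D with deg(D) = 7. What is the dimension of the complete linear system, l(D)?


First, compute the genus of a smooth plane curve of degree 4:
g = (d-1)(d-2)/2 = (4-1)(4-2)/2 = 3
For a non-special divisor D (i.e., h^1(D) = 0), Riemann-Roch gives:
l(D) = deg(D) - g + 1
Since deg(D) = 7 >= 2g - 1 = 5, D is non-special.
l(D) = 7 - 3 + 1 = 5

5


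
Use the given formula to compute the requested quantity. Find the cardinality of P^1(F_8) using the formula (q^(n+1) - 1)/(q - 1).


P^1(F_8) has (q^(n+1) - 1)/(q - 1) points.
= 8^1 + 8^0
= 8 + 1
= 9

9


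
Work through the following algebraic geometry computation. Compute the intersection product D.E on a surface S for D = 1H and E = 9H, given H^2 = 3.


Using bilinearity of the intersection pairing on a surface S:
(aH).(bH) = ab * (H.H)
We have H^2 = 3.
D.E = (1H).(9H) = 1*9*3
= 9*3
= 27

27


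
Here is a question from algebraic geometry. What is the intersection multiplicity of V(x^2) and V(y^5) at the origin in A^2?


The intersection multiplicity of V(x^a) and V(y^b) at the origin is:
I(O; V(x^2), V(y^5)) = dim_k(k[x,y]/(x^2, y^5))
A basis for k[x,y]/(x^2, y^5) is the set of monomials x^i * y^j
where 0 <= i < 2 and 0 <= j < 5.
The number of such monomials is 2 * 5 = 10

10


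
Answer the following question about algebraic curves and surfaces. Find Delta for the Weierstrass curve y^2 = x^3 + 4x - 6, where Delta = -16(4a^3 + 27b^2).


Compute each component:
4a^3 = 4*4^3 = 4*64 = 256
27b^2 = 27*(-6)^2 = 27*36 = 972
4a^3 + 27b^2 = 256 + 972 = 1228
Delta = -16*1228 = -19648

-19648


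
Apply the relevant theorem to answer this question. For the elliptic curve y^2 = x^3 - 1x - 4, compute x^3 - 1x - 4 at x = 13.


Compute x^3 - 1x - 4 at x = 13:
x^3 = 13^3 = 2197
(-1)*x = (-1)*13 = -13
Sum: 2197 - 13 - 4 = 2180

2180


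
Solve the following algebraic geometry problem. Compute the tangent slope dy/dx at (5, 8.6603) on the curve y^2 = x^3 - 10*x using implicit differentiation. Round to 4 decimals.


Using implicit differentiation of y^2 = x^3 - 10*x:
2y * dy/dx = 3x^2 - 10
dy/dx = (3x^2 - 10)/(2y)
Numerator: 3*5^2 - 10 = 65
Denominator: 2*8.6603 = 17.3206
dy/dx = 65/17.3206 = 3.7528

3.7528


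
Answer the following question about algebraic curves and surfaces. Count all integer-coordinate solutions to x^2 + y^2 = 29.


Systematically check integer values of x where x^2 <= 29.
For each valid x, check if 29 - x^2 is a perfect square.
x=2: 29 - 4 = 25, sqrt = 5 (valid)
x=5: 29 - 25 = 4, sqrt = 2 (valid)
Total integer solutions found: 8

8


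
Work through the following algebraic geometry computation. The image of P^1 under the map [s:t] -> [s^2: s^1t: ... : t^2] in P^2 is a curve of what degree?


The rational normal curve in P^2 is the image of P^1 under the 2-uple Veronese.
A general hyperplane in P^2 pulls back to a degree-2 form on P^1, which has 2 zeros,
so the curve meets a general hyperplane in 2 points. Degree = 2.

2


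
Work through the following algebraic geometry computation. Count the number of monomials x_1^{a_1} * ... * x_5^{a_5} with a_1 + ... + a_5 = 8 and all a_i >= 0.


The number of degree-8 monomials in 5 variables is C(d+n-1, n-1).
= C(8+5-1, 5-1) = C(12, 4)
= 495

495


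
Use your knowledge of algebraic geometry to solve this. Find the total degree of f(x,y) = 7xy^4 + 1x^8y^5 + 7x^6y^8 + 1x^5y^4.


Examine each term for its total degree (sum of exponents).
  Term '7xy^4' has total degree 1+4 = 5.
  Term '1x^8y^5' has total degree 8+5 = 13.
  Term '7x^6y^8' has total degree 6+8 = 14.
  Term '1x^5y^4' has total degree 5+4 = 9.
The maximum total degree among all terms is 14.

14


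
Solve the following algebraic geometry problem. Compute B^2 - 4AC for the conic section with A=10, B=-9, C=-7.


The discriminant of a conic Ax^2 + Bxy + Cy^2 + ... = 0 is B^2 - 4AC.
B^2 = (-9)^2 = 81
4AC = 4*10*(-7) = -280
Discriminant = 81 + 280 = 361

361


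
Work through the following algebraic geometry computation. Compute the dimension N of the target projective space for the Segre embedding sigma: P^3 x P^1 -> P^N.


The Segre embedding maps P^m x P^n into P^N via
all products of coordinates from each factor.
N = (m+1)(n+1) - 1
N = (3+1)(1+1) - 1
N = 4*2 - 1
N = 8 - 1 = 7

7


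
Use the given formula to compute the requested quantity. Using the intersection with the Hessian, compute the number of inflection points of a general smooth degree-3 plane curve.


For a general smooth plane curve C of degree d, the inflection points are
the intersection of C with its Hessian curve, which has degree 3(d-2).
By Bezout, the total intersection number is d * 3(d-2) = 3 * 3 = 9.
For a general curve every flex is ordinary, so each contributes
multiplicity 1 to C·Hess(C), and the number of distinct inflection
points is 3d(d-2).
Inflection points = 3*3*(3-2) = 3*3*1 = 9

9


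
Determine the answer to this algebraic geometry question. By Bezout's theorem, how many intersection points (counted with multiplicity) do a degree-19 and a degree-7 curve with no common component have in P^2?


Bezout's theorem states the intersection count equals the product of degrees.
Intersection count = 19 * 7 = 133

133


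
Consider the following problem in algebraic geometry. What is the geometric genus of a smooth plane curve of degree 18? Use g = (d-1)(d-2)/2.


Using the genus formula for smooth plane curves:
g = (d-1)(d-2)/2
g = (18-1)(18-2)/2
g = 17*16/2
g = 272/2 = 136

136


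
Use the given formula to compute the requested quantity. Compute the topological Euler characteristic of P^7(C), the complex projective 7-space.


The complex projective space P^7 has one cell in each even real dimension 0, 2, ..., 14.
The cohomology groups are H^{2k}(P^7) = Z for k = 0,...,7, and 0 otherwise.
Euler characteristic = sum of Betti numbers = 1 per even-dimensional cohomology group.
chi(P^7) = 7 + 1 = 8

8


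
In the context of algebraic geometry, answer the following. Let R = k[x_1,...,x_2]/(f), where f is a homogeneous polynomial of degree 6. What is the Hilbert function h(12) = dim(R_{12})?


For R = k[x_1,...,x_n]/(f) with f homogeneous of degree e:
The Hilbert series is (1 - t^e)/(1 - t)^n.
So h(d) = C(d+n-1, n-1) - C(d-e+n-1, n-1) for d >= e.
With n=2, e=6, d=12:
C(12+2-1, 2-1) = C(13, 1) = 13
C(12-6+2-1, 2-1) = C(7, 1) = 7
h(12) = 13 - 7 = 6

6


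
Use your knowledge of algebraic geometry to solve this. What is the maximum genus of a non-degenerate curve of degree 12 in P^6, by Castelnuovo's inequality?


Castelnuovo's bound: write d - 1 = m(r-1) + epsilon with 0 <= epsilon < r-1.
d - 1 = 12 - 1 = 11
r - 1 = 6 - 1 = 5
11 = 2*5 + 1, so m = 2, epsilon = 1
pi(d, r) = m(m-1)(r-1)/2 + m*epsilon
= 2*1*5/2 + 2*1
= 10/2 + 2
= 5 + 2 = 7

7


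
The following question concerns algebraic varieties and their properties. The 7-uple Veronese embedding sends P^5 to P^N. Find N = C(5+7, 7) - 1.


The Veronese embedding v_d: P^n -> P^N maps each point to all
degree-d monomials in n+1 homogeneous coordinates.
N = C(n+d, d) - 1
N = C(5+7, 7) - 1
N = C(12, 7) - 1
C(12, 7) = 792
N = 792 - 1 = 791

791


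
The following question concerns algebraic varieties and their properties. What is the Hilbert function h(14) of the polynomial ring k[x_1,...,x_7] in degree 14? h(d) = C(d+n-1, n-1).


The Hilbert function for the polynomial ring in 7 variables is:
h(d) = C(d+n-1, n-1)
h(14) = C(14+7-1, 7-1) = C(20, 6)
= 20! / (6! * 14!)
= 38760

38760


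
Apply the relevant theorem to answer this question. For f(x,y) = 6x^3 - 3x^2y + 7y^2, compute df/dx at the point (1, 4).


df/dx = 3*6*x^2 + 2*(-3)*x^1*y
At (1,4): 3*6*1^2 + 2*(-3)*1^1*4
= 18 - 24
= -6

-6


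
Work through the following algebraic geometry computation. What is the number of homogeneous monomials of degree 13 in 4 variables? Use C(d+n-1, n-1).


The number of degree-13 monomials in 4 variables is C(d+n-1, n-1).
= C(13+4-1, 4-1) = C(16, 3)
= 560

560


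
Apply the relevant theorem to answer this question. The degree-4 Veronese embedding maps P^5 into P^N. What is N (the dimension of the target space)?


The Veronese embedding v_d: P^n -> P^N maps each point to all
degree-d monomials in n+1 homogeneous coordinates.
N = C(n+d, d) - 1
N = C(5+4, 4) - 1
N = C(9, 4) - 1
C(9, 4) = 126
N = 126 - 1 = 125

125


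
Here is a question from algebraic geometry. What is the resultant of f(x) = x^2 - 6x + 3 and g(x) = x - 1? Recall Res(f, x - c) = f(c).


For Res(f, x - c), we evaluate f at x = c.
f(1) = 1^2 - 6*1 + 3
= 1 - 6 + 3
= -5 + 3 = -2
Res(f, g) = -2

-2


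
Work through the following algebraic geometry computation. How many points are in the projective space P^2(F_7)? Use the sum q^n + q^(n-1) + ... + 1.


P^2(F_7) has (q^(n+1) - 1)/(q - 1) points.
= 7^2 + 7^1 + 7^0
= 49 + 7 + 1
= 57

57


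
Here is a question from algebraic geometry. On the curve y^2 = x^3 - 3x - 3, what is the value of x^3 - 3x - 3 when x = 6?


Compute x^3 - 3x - 3 at x = 6:
x^3 = 6^3 = 216
(-3)*x = (-3)*6 = -18
Sum: 216 - 18 - 3 = 195

195


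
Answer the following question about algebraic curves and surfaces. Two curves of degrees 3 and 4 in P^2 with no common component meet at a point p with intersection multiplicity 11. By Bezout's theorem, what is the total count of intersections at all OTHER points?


By Bezout's theorem, the total intersection number is d1 * d2.
Total = 3 * 4 = 12
Intersection multiplicity at p = 11
Remaining intersections = 12 - 11 = 1

1


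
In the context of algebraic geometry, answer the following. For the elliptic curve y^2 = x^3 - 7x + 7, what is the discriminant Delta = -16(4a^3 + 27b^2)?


Compute each component:
4a^3 = 4*(-7)^3 = 4*(-343) = -1372
27b^2 = 27*7^2 = 27*49 = 1323
4a^3 + 27b^2 = -1372 + 1323 = -49
Delta = -16*(-49) = 784

784


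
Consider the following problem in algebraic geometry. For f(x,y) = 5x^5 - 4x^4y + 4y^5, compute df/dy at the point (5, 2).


df/dy = (-4)*x^4 + 5*4*y^4
At (5,2): (-4)*5^4 + 5*4*2^4
= -2500 + 320
= -2180

-2180


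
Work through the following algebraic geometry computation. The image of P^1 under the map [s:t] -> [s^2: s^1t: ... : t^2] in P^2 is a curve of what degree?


The rational normal curve in P^2 is the image of P^1 under the 2-uple Veronese.
A general hyperplane in P^2 pulls back to a degree-2 form on P^1, which has 2 zeros,
so the curve meets a general hyperplane in 2 points. Degree = 2.

2


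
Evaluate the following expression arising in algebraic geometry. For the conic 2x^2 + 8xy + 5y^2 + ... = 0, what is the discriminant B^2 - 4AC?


The discriminant of a conic Ax^2 + Bxy + Cy^2 + ... = 0 is B^2 - 4AC.
B^2 = 8^2 = 64
4AC = 4*2*5 = 40
Discriminant = 64 - 40 = 24

24


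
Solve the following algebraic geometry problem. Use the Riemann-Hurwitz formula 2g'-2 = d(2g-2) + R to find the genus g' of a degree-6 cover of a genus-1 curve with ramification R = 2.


Riemann-Hurwitz formula: 2g' - 2 = d(2g - 2) + R
Given: d = 6, g = 1, R = 2
2g' - 2 = 6*(2*1 - 2) + 2
2g' - 2 = 6*0 + 2
2g' - 2 = 0 + 2 = 2
2g' = 4
g' = 2

2


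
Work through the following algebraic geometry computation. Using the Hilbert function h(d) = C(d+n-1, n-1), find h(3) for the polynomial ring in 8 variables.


The Hilbert function for the polynomial ring in 8 variables is:
h(d) = C(d+n-1, n-1)
h(3) = C(3+8-1, 8-1) = C(10, 7)
= 10! / (7! * 3!)
= 120

120


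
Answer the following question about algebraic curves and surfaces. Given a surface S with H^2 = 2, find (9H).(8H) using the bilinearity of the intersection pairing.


Using bilinearity of the intersection pairing on a surface S:
(aH).(bH) = ab * (H.H)
We have H^2 = 2.
D.E = (9H).(8H) = 9*8*2
= 72*2
= 144

144


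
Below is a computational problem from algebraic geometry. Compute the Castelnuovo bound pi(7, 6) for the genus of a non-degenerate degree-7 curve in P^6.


Castelnuovo's bound: write d - 1 = m(r-1) + epsilon with 0 <= epsilon < r-1.
d - 1 = 7 - 1 = 6
r - 1 = 6 - 1 = 5
6 = 1*5 + 1, so m = 1, epsilon = 1
pi(d, r) = m(m-1)(r-1)/2 + m*epsilon
= 1*0*5/2 + 1*1
= 0/2 + 1
= 0 + 1 = 1

1
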